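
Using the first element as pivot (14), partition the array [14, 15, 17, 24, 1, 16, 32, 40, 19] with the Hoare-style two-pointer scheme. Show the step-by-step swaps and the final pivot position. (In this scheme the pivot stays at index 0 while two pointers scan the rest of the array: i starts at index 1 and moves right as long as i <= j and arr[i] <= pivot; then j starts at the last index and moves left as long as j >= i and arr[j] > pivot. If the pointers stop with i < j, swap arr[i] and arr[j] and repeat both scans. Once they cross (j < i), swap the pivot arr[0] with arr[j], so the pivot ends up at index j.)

Hoare-style two-pointer partition with pivot = 14:

Initial array: [14, 15, 17, 24, 1, 16, 32, 40, 19]

Pointers start at i = 1, j = 8.
i stops at index 1 (arr[1]=15 > 14), j stops at index 4 (arr[4]=1 <= 14): swap arr[1] and arr[4], array becomes [14, 1, 17, 24, 15, 16, 32, 40, 19]
i ends at 2, j ends at 1: the pointers have crossed (j < i), so scanning stops.

Swap pivot arr[0] with arr[1] to place pivot at position 1: [1, 14, 17, 24, 15, 16, 32, 40, 19]
Pivot position: 1

After partitioning with pivot 14, the array becomes [1, 14, 17, 24, 15, 16, 32, 40, 19]. The pivot is placed at index 1. All elements to the left of the pivot are <= 14, and all elements to the right are > 14.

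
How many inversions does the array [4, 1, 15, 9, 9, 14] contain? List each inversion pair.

Finding inversions in [4, 1, 15, 9, 9, 14]:

(0, 1): arr[0]=4 > arr[1]=1
(2, 3): arr[2]=15 > arr[3]=9
(2, 4): arr[2]=15 > arr[4]=9
(2, 5): arr[2]=15 > arr[5]=14

Total inversions: 4

The array has 4 inversion(s): (0,1), (2,3), (2,4), (2,5). Each pair (i,j) satisfies i < j and arr[i] > arr[j].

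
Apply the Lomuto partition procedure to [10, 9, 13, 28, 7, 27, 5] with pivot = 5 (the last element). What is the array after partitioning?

Lomuto partition with pivot = 5:

Initial array: [10, 9, 13, 28, 7, 27, 5]

arr[0]=10 > 5: no swap
arr[1]=9 > 5: no swap
arr[2]=13 > 5: no swap
arr[3]=28 > 5: no swap
arr[4]=7 > 5: no swap
arr[5]=27 > 5: no swap

Place pivot at position 0: [5, 9, 13, 28, 7, 27, 10]
Pivot position: 0

After partitioning with pivot 5, the array becomes [5, 9, 13, 28, 7, 27, 10]. The pivot is placed at index 0. All elements to the left of the pivot are <= 5, and all elements to the right are > 5.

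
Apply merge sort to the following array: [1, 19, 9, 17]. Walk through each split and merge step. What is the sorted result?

Merge sort trace:

Split: [1, 19, 9, 17] -> [1, 19] and [9, 17]
  Split: [1, 19] -> [1] and [19]
  Merge: [1] + [19] -> [1, 19]
  Split: [9, 17] -> [9] and [17]
  Merge: [9] + [17] -> [9, 17]
Merge: [1, 19] + [9, 17] -> [1, 9, 17, 19]

Final sorted array: [1, 9, 17, 19]

The merge sort proceeds by recursively splitting the array and merging sorted halves.
After all merges, the sorted array is [1, 9, 17, 19].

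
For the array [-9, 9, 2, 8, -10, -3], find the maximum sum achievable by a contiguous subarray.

Using Kadane's algorithm on [-9, 9, 2, 8, -10, -3]:

Scanning through the array:
Position 1 (value 9): max_ending_here = 9, max_so_far = 9
Position 2 (value 2): max_ending_here = 11, max_so_far = 11
Position 3 (value 8): max_ending_here = 19, max_so_far = 19
Position 4 (value -10): max_ending_here = 9, max_so_far = 19
Position 5 (value -3): max_ending_here = 6, max_so_far = 19

Maximum subarray: [9, 2, 8]
Maximum sum: 19

The maximum subarray is [9, 2, 8] with sum 19. This subarray runs from index 1 to index 3.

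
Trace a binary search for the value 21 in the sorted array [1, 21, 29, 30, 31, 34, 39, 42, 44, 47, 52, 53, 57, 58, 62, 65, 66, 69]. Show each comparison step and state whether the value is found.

Binary search for 21 in [1, 21, 29, 30, 31, 34, 39, 42, 44, 47, 52, 53, 57, 58, 62, 65, 66, 69]:

lo=0, hi=17, mid=8, arr[mid]=44 -> 44 > 21, search left half
lo=0, hi=7, mid=3, arr[mid]=30 -> 30 > 21, search left half
lo=0, hi=2, mid=1, arr[mid]=21 -> Found target at index 1!

Binary search finds 21 at index 1 after 3 comparisons. The search repeatedly halves the search space by comparing with the middle element.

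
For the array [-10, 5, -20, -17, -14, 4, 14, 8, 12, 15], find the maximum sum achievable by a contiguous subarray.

Using Kadane's algorithm on [-10, 5, -20, -17, -14, 4, 14, 8, 12, 15]:

Scanning through the array:
Position 1 (value 5): max_ending_here = 5, max_so_far = 5
Position 2 (value -20): max_ending_here = -15, max_so_far = 5
Position 3 (value -17): max_ending_here = -17, max_so_far = 5
Position 4 (value -14): max_ending_here = -14, max_so_far = 5
Position 5 (value 4): max_ending_here = 4, max_so_far = 5
Position 6 (value 14): max_ending_here = 18, max_so_far = 18
Position 7 (value 8): max_ending_here = 26, max_so_far = 26
Position 8 (value 12): max_ending_here = 38, max_so_far = 38
Position 9 (value 15): max_ending_here = 53, max_so_far = 53

Maximum subarray: [4, 14, 8, 12, 15]
Maximum sum: 53

The maximum subarray is [4, 14, 8, 12, 15] with sum 53. This subarray runs from index 5 to index 9.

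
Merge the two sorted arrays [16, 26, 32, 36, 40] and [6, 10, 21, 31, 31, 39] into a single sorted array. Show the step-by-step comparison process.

Merging process:

Compare 16 vs 6: take 6 from right. Merged: [6]
Compare 16 vs 10: take 10 from right. Merged: [6, 10]
Compare 16 vs 21: take 16 from left. Merged: [6, 10, 16]
Compare 26 vs 21: take 21 from right. Merged: [6, 10, 16, 21]
Compare 26 vs 31: take 26 from left. Merged: [6, 10, 16, 21, 26]
Compare 32 vs 31: take 31 from right. Merged: [6, 10, 16, 21, 26, 31]
Compare 32 vs 31: take 31 from right. Merged: [6, 10, 16, 21, 26, 31, 31]
Compare 32 vs 39: take 32 from left. Merged: [6, 10, 16, 21, 26, 31, 31, 32]
Compare 36 vs 39: take 36 from left. Merged: [6, 10, 16, 21, 26, 31, 31, 32, 36]
Compare 40 vs 39: take 39 from right. Merged: [6, 10, 16, 21, 26, 31, 31, 32, 36, 39]
Append remaining from left: [40]. Merged: [6, 10, 16, 21, 26, 31, 31, 32, 36, 39, 40]

Final merged array: [6, 10, 16, 21, 26, 31, 31, 32, 36, 39, 40]
Total comparisons: 10

The merged array is [6, 10, 16, 21, 26, 31, 31, 32, 36, 39, 40], requiring 10 comparisons. The merge step runs in O(n) time where n is the total number of elements.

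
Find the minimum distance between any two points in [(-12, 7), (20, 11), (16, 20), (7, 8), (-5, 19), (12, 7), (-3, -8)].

Computing all pairwise distances among 7 points:

d((-12, 7), (20, 11)) = 32.249
d((-12, 7), (16, 20)) = 30.8707
d((-12, 7), (7, 8)) = 19.0263
d((-12, 7), (-5, 19)) = 13.8924
d((-12, 7), (12, 7)) = 24.0
d((-12, 7), (-3, -8)) = 17.4929
d((20, 11), (16, 20)) = 9.8489
d((20, 11), (7, 8)) = 13.3417
d((20, 11), (-5, 19)) = 26.2488
d((20, 11), (12, 7)) = 8.9443
d((20, 11), (-3, -8)) = 29.8329
d((16, 20), (7, 8)) = 15.0
d((16, 20), (-5, 19)) = 21.0238
d((16, 20), (12, 7)) = 13.6015
d((16, 20), (-3, -8)) = 33.8378
d((7, 8), (-5, 19)) = 16.2788
d((7, 8), (12, 7)) = 5.099 <-- minimum
d((7, 8), (-3, -8)) = 18.868
d((-5, 19), (12, 7)) = 20.8087
d((-5, 19), (-3, -8)) = 27.074
d((12, 7), (-3, -8)) = 21.2132

Closest pair: (7, 8) and (12, 7) with distance 5.099

The closest pair is (7, 8) and (12, 7) with Euclidean distance 5.099. For 7 points, brute-force pairwise comparison is shown above. For large n, the divide-and-conquer algorithm (sort by x, recurse on halves, check the dividing strip) achieves O(n log n).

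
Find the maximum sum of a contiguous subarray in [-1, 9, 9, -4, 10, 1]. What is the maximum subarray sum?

Using Kadane's algorithm on [-1, 9, 9, -4, 10, 1]:

Scanning through the array:
Position 1 (value 9): max_ending_here = 9, max_so_far = 9
Position 2 (value 9): max_ending_here = 18, max_so_far = 18
Position 3 (value -4): max_ending_here = 14, max_so_far = 18
Position 4 (value 10): max_ending_here = 24, max_so_far = 24
Position 5 (value 1): max_ending_here = 25, max_so_far = 25

Maximum subarray: [9, 9, -4, 10, 1]
Maximum sum: 25

The maximum subarray is [9, 9, -4, 10, 1] with sum 25. This subarray runs from index 1 to index 5.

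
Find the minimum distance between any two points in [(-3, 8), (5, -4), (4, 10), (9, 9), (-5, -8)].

Computing all pairwise distances among 5 points:

d((-3, 8), (5, -4)) = 14.4222
d((-3, 8), (4, 10)) = 7.2801
d((-3, 8), (9, 9)) = 12.0416
d((-3, 8), (-5, -8)) = 16.1245
d((5, -4), (4, 10)) = 14.0357
d((5, -4), (9, 9)) = 13.6015
d((5, -4), (-5, -8)) = 10.7703
d((4, 10), (9, 9)) = 5.099 <-- minimum
d((4, 10), (-5, -8)) = 20.1246
d((9, 9), (-5, -8)) = 22.0227

Closest pair: (4, 10) and (9, 9) with distance 5.099

The closest pair is (4, 10) and (9, 9) with Euclidean distance 5.099. For 5 points, brute-force pairwise comparison is shown above. For large n, the divide-and-conquer algorithm (sort by x, recurse on halves, check the dividing strip) achieves O(n log n).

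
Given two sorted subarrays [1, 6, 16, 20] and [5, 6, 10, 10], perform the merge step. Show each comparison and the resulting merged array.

Merging process:

Compare 1 vs 5: take 1 from left. Merged: [1]
Compare 6 vs 5: take 5 from right. Merged: [1, 5]
Compare 6 vs 6: take 6 from left. Merged: [1, 5, 6]
Compare 16 vs 6: take 6 from right. Merged: [1, 5, 6, 6]
Compare 16 vs 10: take 10 from right. Merged: [1, 5, 6, 6, 10]
Compare 16 vs 10: take 10 from right. Merged: [1, 5, 6, 6, 10, 10]
Append remaining from left: [16, 20]. Merged: [1, 5, 6, 6, 10, 10, 16, 20]

Final merged array: [1, 5, 6, 6, 10, 10, 16, 20]
Total comparisons: 6

The merged array is [1, 5, 6, 6, 10, 10, 16, 20], requiring 6 comparisons. The merge step runs in O(n) time where n is the total number of elements.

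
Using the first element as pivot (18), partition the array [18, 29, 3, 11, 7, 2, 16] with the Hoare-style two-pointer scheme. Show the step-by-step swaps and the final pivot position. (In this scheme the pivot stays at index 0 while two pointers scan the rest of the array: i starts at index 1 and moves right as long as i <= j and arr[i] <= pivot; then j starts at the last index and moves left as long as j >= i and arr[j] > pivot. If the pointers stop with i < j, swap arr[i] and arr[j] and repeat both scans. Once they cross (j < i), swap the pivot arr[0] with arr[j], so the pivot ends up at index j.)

Hoare-style two-pointer partition with pivot = 18:

Initial array: [18, 29, 3, 11, 7, 2, 16]

Pointers start at i = 1, j = 6.
i stops at index 1 (arr[1]=29 > 18), j stops at index 6 (arr[6]=16 <= 18): swap arr[1] and arr[6], array becomes [18, 16, 3, 11, 7, 2, 29]
i ends at 6, j ends at 5: the pointers have crossed (j < i), so scanning stops.

Swap pivot arr[0] with arr[5] to place pivot at position 5: [2, 16, 3, 11, 7, 18, 29]
Pivot position: 5

After partitioning with pivot 18, the array becomes [2, 16, 3, 11, 7, 18, 29]. The pivot is placed at index 5. All elements to the left of the pivot are <= 18, and all elements to the right are > 18.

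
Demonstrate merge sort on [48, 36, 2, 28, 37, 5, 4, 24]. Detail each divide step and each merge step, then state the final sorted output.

Merge sort trace:

Split: [48, 36, 2, 28, 37, 5, 4, 24] -> [48, 36, 2, 28] and [37, 5, 4, 24]
  Split: [48, 36, 2, 28] -> [48, 36] and [2, 28]
    Split: [48, 36] -> [48] and [36]
    Merge: [48] + [36] -> [36, 48]
    Split: [2, 28] -> [2] and [28]
    Merge: [2] + [28] -> [2, 28]
  Merge: [36, 48] + [2, 28] -> [2, 28, 36, 48]
  Split: [37, 5, 4, 24] -> [37, 5] and [4, 24]
    Split: [37, 5] -> [37] and [5]
    Merge: [37] + [5] -> [5, 37]
    Split: [4, 24] -> [4] and [24]
    Merge: [4] + [24] -> [4, 24]
  Merge: [5, 37] + [4, 24] -> [4, 5, 24, 37]
Merge: [2, 28, 36, 48] + [4, 5, 24, 37] -> [2, 4, 5, 24, 28, 36, 37, 48]

Final sorted array: [2, 4, 5, 24, 28, 36, 37, 48]

The merge sort proceeds by recursively splitting the array and merging sorted halves.
After all merges, the sorted array is [2, 4, 5, 24, 28, 36, 37, 48].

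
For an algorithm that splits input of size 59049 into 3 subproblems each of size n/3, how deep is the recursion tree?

For divide and conquer with division factor 3:

Problem sizes at each level:
Level 0: 59049
Level 1: 19683
Level 2: 6561
Level 3: 2187
Level 4: 729
Level 5: 243
Level 6: 81
Level 7: 27
Level 8: 9
Level 9: 3
Level 10: 1

The root is level 0 and the size-1 base case is level 10 (the tree spans levels 0 through 10, i.e. 11 levels counting the root), so the depth is the number of divisions: log_3(59049) = 10

The recursion tree depth is log_3(59049) = 10. At each level, the problem size is divided by 3, so it takes 10 divisions to reduce to a base case of size 1. The algorithm makes 3 recursive calls at each level.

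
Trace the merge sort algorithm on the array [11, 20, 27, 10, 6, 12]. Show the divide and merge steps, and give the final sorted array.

Merge sort trace:

Split: [11, 20, 27, 10, 6, 12] -> [11, 20, 27] and [10, 6, 12]
  Split: [11, 20, 27] -> [11] and [20, 27]
    Split: [20, 27] -> [20] and [27]
    Merge: [20] + [27] -> [20, 27]
  Merge: [11] + [20, 27] -> [11, 20, 27]
  Split: [10, 6, 12] -> [10] and [6, 12]
    Split: [6, 12] -> [6] and [12]
    Merge: [6] + [12] -> [6, 12]
  Merge: [10] + [6, 12] -> [6, 10, 12]
Merge: [11, 20, 27] + [6, 10, 12] -> [6, 10, 11, 12, 20, 27]

Final sorted array: [6, 10, 11, 12, 20, 27]

The merge sort proceeds by recursively splitting the array and merging sorted halves.
After all merges, the sorted array is [6, 10, 11, 12, 20, 27].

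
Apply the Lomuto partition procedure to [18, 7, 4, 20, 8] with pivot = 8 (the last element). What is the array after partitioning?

Lomuto partition with pivot = 8:

Initial array: [18, 7, 4, 20, 8]

arr[0]=18 > 8: no swap
arr[1]=7 <= 8: swap with position 0, array becomes [7, 18, 4, 20, 8]
arr[2]=4 <= 8: swap with position 1, array becomes [7, 4, 18, 20, 8]
arr[3]=20 > 8: no swap

Place pivot at position 2: [7, 4, 8, 20, 18]
Pivot position: 2

After partitioning with pivot 8, the array becomes [7, 4, 8, 20, 18]. The pivot is placed at index 2. All elements to the left of the pivot are <= 8, and all elements to the right are > 8.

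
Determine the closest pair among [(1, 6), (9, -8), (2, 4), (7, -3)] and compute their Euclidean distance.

Computing all pairwise distances among 4 points:

d((1, 6), (9, -8)) = 16.1245
d((1, 6), (2, 4)) = 2.2361 <-- minimum
d((1, 6), (7, -3)) = 10.8167
d((9, -8), (2, 4)) = 13.8924
d((9, -8), (7, -3)) = 5.3852
d((2, 4), (7, -3)) = 8.6023

Closest pair: (1, 6) and (2, 4) with distance 2.2361

The closest pair is (1, 6) and (2, 4) with Euclidean distance 2.2361. For 4 points, brute-force pairwise comparison is shown above. For large n, the divide-and-conquer algorithm (sort by x, recurse on halves, check the dividing strip) achieves O(n log n).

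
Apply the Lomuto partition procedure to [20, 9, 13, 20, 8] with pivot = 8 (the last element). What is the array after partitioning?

Lomuto partition with pivot = 8:

Initial array: [20, 9, 13, 20, 8]

arr[0]=20 > 8: no swap
arr[1]=9 > 8: no swap
arr[2]=13 > 8: no swap
arr[3]=20 > 8: no swap

Place pivot at position 0: [8, 9, 13, 20, 20]
Pivot position: 0

After partitioning with pivot 8, the array becomes [8, 9, 13, 20, 20]. The pivot is placed at index 0. All elements to the left of the pivot are <= 8, and all elements to the right are > 8.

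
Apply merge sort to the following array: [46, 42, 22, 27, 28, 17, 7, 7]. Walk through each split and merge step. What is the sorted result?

Merge sort trace:

Split: [46, 42, 22, 27, 28, 17, 7, 7] -> [46, 42, 22, 27] and [28, 17, 7, 7]
  Split: [46, 42, 22, 27] -> [46, 42] and [22, 27]
    Split: [46, 42] -> [46] and [42]
    Merge: [46] + [42] -> [42, 46]
    Split: [22, 27] -> [22] and [27]
    Merge: [22] + [27] -> [22, 27]
  Merge: [42, 46] + [22, 27] -> [22, 27, 42, 46]
  Split: [28, 17, 7, 7] -> [28, 17] and [7, 7]
    Split: [28, 17] -> [28] and [17]
    Merge: [28] + [17] -> [17, 28]
    Split: [7, 7] -> [7] and [7]
    Merge: [7] + [7] -> [7, 7]
  Merge: [17, 28] + [7, 7] -> [7, 7, 17, 28]
Merge: [22, 27, 42, 46] + [7, 7, 17, 28] -> [7, 7, 17, 22, 27, 28, 42, 46]

Final sorted array: [7, 7, 17, 22, 27, 28, 42, 46]

The merge sort proceeds by recursively splitting the array and merging sorted halves.
After all merges, the sorted array is [7, 7, 17, 22, 27, 28, 42, 46].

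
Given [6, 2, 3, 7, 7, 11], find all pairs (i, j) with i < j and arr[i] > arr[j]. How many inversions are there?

Finding inversions in [6, 2, 3, 7, 7, 11]:

(0, 1): arr[0]=6 > arr[1]=2
(0, 2): arr[0]=6 > arr[2]=3

Total inversions: 2

The array has 2 inversion(s): (0,1), (0,2). Each pair (i,j) satisfies i < j and arr[i] > arr[j].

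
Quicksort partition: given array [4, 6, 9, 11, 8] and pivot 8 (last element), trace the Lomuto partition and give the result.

Lomuto partition with pivot = 8:

Initial array: [4, 6, 9, 11, 8]

arr[0]=4 <= 8: swap with position 0, array becomes [4, 6, 9, 11, 8]
arr[1]=6 <= 8: swap with position 1, array becomes [4, 6, 9, 11, 8]
arr[2]=9 > 8: no swap
arr[3]=11 > 8: no swap

Place pivot at position 2: [4, 6, 8, 11, 9]
Pivot position: 2

After partitioning with pivot 8, the array becomes [4, 6, 8, 11, 9]. The pivot is placed at index 2. All elements to the left of the pivot are <= 8, and all elements to the right are > 8.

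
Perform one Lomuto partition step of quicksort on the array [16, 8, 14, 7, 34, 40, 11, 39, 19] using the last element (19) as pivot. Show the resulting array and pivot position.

Lomuto partition with pivot = 19:

Initial array: [16, 8, 14, 7, 34, 40, 11, 39, 19]

arr[0]=16 <= 19: swap with position 0, array becomes [16, 8, 14, 7, 34, 40, 11, 39, 19]
arr[1]=8 <= 19: swap with position 1, array becomes [16, 8, 14, 7, 34, 40, 11, 39, 19]
arr[2]=14 <= 19: swap with position 2, array becomes [16, 8, 14, 7, 34, 40, 11, 39, 19]
arr[3]=7 <= 19: swap with position 3, array becomes [16, 8, 14, 7, 34, 40, 11, 39, 19]
arr[4]=34 > 19: no swap
arr[5]=40 > 19: no swap
arr[6]=11 <= 19: swap with position 4, array becomes [16, 8, 14, 7, 11, 40, 34, 39, 19]
arr[7]=39 > 19: no swap

Place pivot at position 5: [16, 8, 14, 7, 11, 19, 34, 39, 40]
Pivot position: 5

After partitioning with pivot 19, the array becomes [16, 8, 14, 7, 11, 19, 34, 39, 40]. The pivot is placed at index 5. All elements to the left of the pivot are <= 19, and all elements to the right are > 19.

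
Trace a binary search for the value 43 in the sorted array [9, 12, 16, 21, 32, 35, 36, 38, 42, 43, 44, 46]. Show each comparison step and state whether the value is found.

Binary search for 43 in [9, 12, 16, 21, 32, 35, 36, 38, 42, 43, 44, 46]:

lo=0, hi=11, mid=5, arr[mid]=35 -> 35 < 43, search right half
lo=6, hi=11, mid=8, arr[mid]=42 -> 42 < 43, search right half
lo=9, hi=11, mid=10, arr[mid]=44 -> 44 > 43, search left half
lo=9, hi=9, mid=9, arr[mid]=43 -> Found target at index 9!

Binary search finds 43 at index 9 after 4 comparisons. The search repeatedly halves the search space by comparing with the middle element.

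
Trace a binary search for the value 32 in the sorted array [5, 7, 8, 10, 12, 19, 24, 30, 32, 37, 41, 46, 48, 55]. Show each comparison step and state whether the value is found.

Binary search for 32 in [5, 7, 8, 10, 12, 19, 24, 30, 32, 37, 41, 46, 48, 55]:

lo=0, hi=13, mid=6, arr[mid]=24 -> 24 < 32, search right half
lo=7, hi=13, mid=10, arr[mid]=41 -> 41 > 32, search left half
lo=7, hi=9, mid=8, arr[mid]=32 -> Found target at index 8!

Binary search finds 32 at index 8 after 3 comparisons. The search repeatedly halves the search space by comparing with the middle element.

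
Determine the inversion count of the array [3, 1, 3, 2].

Finding inversions in [3, 1, 3, 2]:

(0, 1): arr[0]=3 > arr[1]=1
(0, 3): arr[0]=3 > arr[3]=2
(2, 3): arr[2]=3 > arr[3]=2

Total inversions: 3

The array has 3 inversion(s): (0,1), (0,3), (2,3). Each pair (i,j) satisfies i < j and arr[i] > arr[j].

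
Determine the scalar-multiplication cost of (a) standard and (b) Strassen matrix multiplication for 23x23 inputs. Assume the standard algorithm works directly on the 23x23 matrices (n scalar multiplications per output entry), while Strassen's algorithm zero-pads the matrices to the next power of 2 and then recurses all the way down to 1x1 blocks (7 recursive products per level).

Matrix multiplication for 23x23 matrices:

Strassen's algorithm requires power-of-2 dimensions. Pad 23x23 to 32x32 (next power of 2).

Standard algorithm: 23^3 = 12167 multiplications
Strassen's algorithm: 7^(log2(32)) = 7^5 = 16807 multiplications
Difference: 12167 - 16807 = -4640 (Strassen uses MORE here due to padding overhead — for small or just-over-power-of-2 n, padding can outweigh the per-level savings)

Standard: 12167 multiplications (23^3). Strassen: 16807 multiplications (7^5, after padding to 32x32). Strassen reduces 8 recursive multiplications to 7 at each level.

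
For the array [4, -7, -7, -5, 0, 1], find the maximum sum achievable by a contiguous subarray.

Using Kadane's algorithm on [4, -7, -7, -5, 0, 1]:

Scanning through the array:
Position 1 (value -7): max_ending_here = -3, max_so_far = 4
Position 2 (value -7): max_ending_here = -7, max_so_far = 4
Position 3 (value -5): max_ending_here = -5, max_so_far = 4
Position 4 (value 0): max_ending_here = 0, max_so_far = 4
Position 5 (value 1): max_ending_here = 1, max_so_far = 4

Maximum subarray: [4]
Maximum sum: 4

The maximum subarray is [4] with sum 4. This subarray runs from index 0 to index 0.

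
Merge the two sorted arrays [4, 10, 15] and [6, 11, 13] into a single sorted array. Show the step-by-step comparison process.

Merging process:

Compare 4 vs 6: take 4 from left. Merged: [4]
Compare 10 vs 6: take 6 from right. Merged: [4, 6]
Compare 10 vs 11: take 10 from left. Merged: [4, 6, 10]
Compare 15 vs 11: take 11 from right. Merged: [4, 6, 10, 11]
Compare 15 vs 13: take 13 from right. Merged: [4, 6, 10, 11, 13]
Append remaining from left: [15]. Merged: [4, 6, 10, 11, 13, 15]

Final merged array: [4, 6, 10, 11, 13, 15]
Total comparisons: 5

The merged array is [4, 6, 10, 11, 13, 15], requiring 5 comparisons. The merge step runs in O(n) time where n is the total number of elements.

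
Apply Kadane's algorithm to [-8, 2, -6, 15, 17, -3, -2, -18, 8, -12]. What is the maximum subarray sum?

Using Kadane's algorithm on [-8, 2, -6, 15, 17, -3, -2, -18, 8, -12]:

Scanning through the array:
Position 1 (value 2): max_ending_here = 2, max_so_far = 2
Position 2 (value -6): max_ending_here = -4, max_so_far = 2
Position 3 (value 15): max_ending_here = 15, max_so_far = 15
Position 4 (value 17): max_ending_here = 32, max_so_far = 32
Position 5 (value -3): max_ending_here = 29, max_so_far = 32
Position 6 (value -2): max_ending_here = 27, max_so_far = 32
Position 7 (value -18): max_ending_here = 9, max_so_far = 32
Position 8 (value 8): max_ending_here = 17, max_so_far = 32
Position 9 (value -12): max_ending_here = 5, max_so_far = 32

Maximum subarray: [15, 17]
Maximum sum: 32

The maximum subarray is [15, 17] with sum 32. This subarray runs from index 3 to index 4.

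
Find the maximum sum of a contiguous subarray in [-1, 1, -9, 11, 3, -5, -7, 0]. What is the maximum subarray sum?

Using Kadane's algorithm on [-1, 1, -9, 11, 3, -5, -7, 0]:

Scanning through the array:
Position 1 (value 1): max_ending_here = 1, max_so_far = 1
Position 2 (value -9): max_ending_here = -8, max_so_far = 1
Position 3 (value 11): max_ending_here = 11, max_so_far = 11
Position 4 (value 3): max_ending_here = 14, max_so_far = 14
Position 5 (value -5): max_ending_here = 9, max_so_far = 14
Position 6 (value -7): max_ending_here = 2, max_so_far = 14
Position 7 (value 0): max_ending_here = 2, max_so_far = 14

Maximum subarray: [11, 3]
Maximum sum: 14

The maximum subarray is [11, 3] with sum 14. This subarray runs from index 3 to index 4.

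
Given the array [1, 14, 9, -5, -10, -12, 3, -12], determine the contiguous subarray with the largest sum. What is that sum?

Using Kadane's algorithm on [1, 14, 9, -5, -10, -12, 3, -12]:

Scanning through the array:
Position 1 (value 14): max_ending_here = 15, max_so_far = 15
Position 2 (value 9): max_ending_here = 24, max_so_far = 24
Position 3 (value -5): max_ending_here = 19, max_so_far = 24
Position 4 (value -10): max_ending_here = 9, max_so_far = 24
Position 5 (value -12): max_ending_here = -3, max_so_far = 24
Position 6 (value 3): max_ending_here = 3, max_so_far = 24
Position 7 (value -12): max_ending_here = -9, max_so_far = 24

Maximum subarray: [1, 14, 9]
Maximum sum: 24

The maximum subarray is [1, 14, 9] with sum 24. This subarray runs from index 0 to index 2.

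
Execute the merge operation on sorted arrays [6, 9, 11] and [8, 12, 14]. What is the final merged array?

Merging process:

Compare 6 vs 8: take 6 from left. Merged: [6]
Compare 9 vs 8: take 8 from right. Merged: [6, 8]
Compare 9 vs 12: take 9 from left. Merged: [6, 8, 9]
Compare 11 vs 12: take 11 from left. Merged: [6, 8, 9, 11]
Append remaining from right: [12, 14]. Merged: [6, 8, 9, 11, 12, 14]

Final merged array: [6, 8, 9, 11, 12, 14]
Total comparisons: 4

The merged array is [6, 8, 9, 11, 12, 14], requiring 4 comparisons. The merge step runs in O(n) time where n is the total number of elements.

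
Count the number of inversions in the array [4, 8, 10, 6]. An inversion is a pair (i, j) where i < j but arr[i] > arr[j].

Finding inversions in [4, 8, 10, 6]:

(1, 3): arr[1]=8 > arr[3]=6
(2, 3): arr[2]=10 > arr[3]=6

Total inversions: 2

The array has 2 inversion(s): (1,3), (2,3). Each pair (i,j) satisfies i < j and arr[i] > arr[j].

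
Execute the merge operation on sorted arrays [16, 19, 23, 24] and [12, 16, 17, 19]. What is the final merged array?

Merging process:

Compare 16 vs 12: take 12 from right. Merged: [12]
Compare 16 vs 16: take 16 from left. Merged: [12, 16]
Compare 19 vs 16: take 16 from right. Merged: [12, 16, 16]
Compare 19 vs 17: take 17 from right. Merged: [12, 16, 16, 17]
Compare 19 vs 19: take 19 from left. Merged: [12, 16, 16, 17, 19]
Compare 23 vs 19: take 19 from right. Merged: [12, 16, 16, 17, 19, 19]
Append remaining from left: [23, 24]. Merged: [12, 16, 16, 17, 19, 19, 23, 24]

Final merged array: [12, 16, 16, 17, 19, 19, 23, 24]
Total comparisons: 6

The merged array is [12, 16, 16, 17, 19, 19, 23, 24], requiring 6 comparisons. The merge step runs in O(n) time where n is the total number of elements.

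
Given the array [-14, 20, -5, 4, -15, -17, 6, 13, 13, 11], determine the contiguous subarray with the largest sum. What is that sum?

Using Kadane's algorithm on [-14, 20, -5, 4, -15, -17, 6, 13, 13, 11]:

Scanning through the array:
Position 1 (value 20): max_ending_here = 20, max_so_far = 20
Position 2 (value -5): max_ending_here = 15, max_so_far = 20
Position 3 (value 4): max_ending_here = 19, max_so_far = 20
Position 4 (value -15): max_ending_here = 4, max_so_far = 20
Position 5 (value -17): max_ending_here = -13, max_so_far = 20
Position 6 (value 6): max_ending_here = 6, max_so_far = 20
Position 7 (value 13): max_ending_here = 19, max_so_far = 20
Position 8 (value 13): max_ending_here = 32, max_so_far = 32
Position 9 (value 11): max_ending_here = 43, max_so_far = 43

Maximum subarray: [6, 13, 13, 11]
Maximum sum: 43

The maximum subarray is [6, 13, 13, 11] with sum 43. This subarray runs from index 6 to index 9.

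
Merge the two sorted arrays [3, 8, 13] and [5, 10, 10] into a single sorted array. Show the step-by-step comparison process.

Merging process:

Compare 3 vs 5: take 3 from left. Merged: [3]
Compare 8 vs 5: take 5 from right. Merged: [3, 5]
Compare 8 vs 10: take 8 from left. Merged: [3, 5, 8]
Compare 13 vs 10: take 10 from right. Merged: [3, 5, 8, 10]
Compare 13 vs 10: take 10 from right. Merged: [3, 5, 8, 10, 10]
Append remaining from left: [13]. Merged: [3, 5, 8, 10, 10, 13]

Final merged array: [3, 5, 8, 10, 10, 13]
Total comparisons: 5

The merged array is [3, 5, 8, 10, 10, 13], requiring 5 comparisons. The merge step runs in O(n) time where n is the total number of elements.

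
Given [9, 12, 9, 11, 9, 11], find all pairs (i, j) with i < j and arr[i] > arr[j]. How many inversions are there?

Finding inversions in [9, 12, 9, 11, 9, 11]:

(1, 2): arr[1]=12 > arr[2]=9
(1, 3): arr[1]=12 > arr[3]=11
(1, 4): arr[1]=12 > arr[4]=9
(1, 5): arr[1]=12 > arr[5]=11
(3, 4): arr[3]=11 > arr[4]=9

Total inversions: 5

The array has 5 inversion(s): (1,2), (1,3), (1,4), (1,5), (3,4). Each pair (i,j) satisfies i < j and arr[i] > arr[j].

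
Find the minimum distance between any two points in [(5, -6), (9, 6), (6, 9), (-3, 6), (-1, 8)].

Computing all pairwise distances among 5 points:

d((5, -6), (9, 6)) = 12.6491
d((5, -6), (6, 9)) = 15.0333
d((5, -6), (-3, 6)) = 14.4222
d((5, -6), (-1, 8)) = 15.2315
d((9, 6), (6, 9)) = 4.2426
d((9, 6), (-3, 6)) = 12.0
d((9, 6), (-1, 8)) = 10.198
d((6, 9), (-3, 6)) = 9.4868
d((6, 9), (-1, 8)) = 7.0711
d((-3, 6), (-1, 8)) = 2.8284 <-- minimum

Closest pair: (-3, 6) and (-1, 8) with distance 2.8284

The closest pair is (-3, 6) and (-1, 8) with Euclidean distance 2.8284. For 5 points, brute-force pairwise comparison is shown above. For large n, the divide-and-conquer algorithm (sort by x, recurse on halves, check the dividing strip) achieves O(n log n).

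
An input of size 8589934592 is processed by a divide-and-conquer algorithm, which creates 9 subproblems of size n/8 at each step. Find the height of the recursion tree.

For divide and conquer with division factor 8:

Problem sizes at each level:
Level 0: 8589934592
Level 1: 1073741824
Level 2: 134217728
Level 3: 16777216
Level 4: 2097152
Level 5: 262144
Level 6: 32768
Level 7: 4096
Level 8: 512
Level 9: 64
Level 10: 8
Level 11: 1

The root is level 0 and the size-1 base case is level 11 (the tree spans levels 0 through 11, i.e. 12 levels counting the root), so the depth is the number of divisions: log_8(8589934592) = 11

The recursion tree depth is log_8(8589934592) = 11. At each level, the problem size is divided by 8, so it takes 11 divisions to reduce to a base case of size 1. The algorithm makes 9 recursive calls at each level.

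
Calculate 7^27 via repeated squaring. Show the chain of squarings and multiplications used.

Computing 7^27 by squaring (build up from 7^1; each line after the first costs one multiplication):

7^1 = 7
7^2 = (7^1)^2 = 7^2 = 49
7^3 = 7 * 7^2 = 7 * 49 = 343
7^6 = (7^3)^2 = 343^2 = 117649
7^12 = (7^6)^2 = 117649^2 = 13841287201
7^13 = 7 * 7^12 = 7 * 13841287201 = 96889010407
7^26 = (7^13)^2 = 96889010407^2 = 9387480337647754305649
7^27 = 7 * 7^26 = 7 * 9387480337647754305649 = 65712362363534280139543

Result: 65712362363534280139543
Multiplications needed: 7 (7 lines after 7^1)

7^27 = 65712362363534280139543. Using exponentiation by squaring, this requires 7 multiplications. The key idea: if the exponent is even, square the half-power; if odd, multiply by the base once.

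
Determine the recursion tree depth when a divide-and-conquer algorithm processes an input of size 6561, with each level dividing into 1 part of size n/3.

For divide and conquer with division factor 3:

Problem sizes at each level:
Level 0: 6561
Level 1: 2187
Level 2: 729
Level 3: 243
Level 4: 81
Level 5: 27
Level 6: 9
Level 7: 3
Level 8: 1

The root is level 0 and the size-1 base case is level 8 (the tree spans levels 0 through 8, i.e. 9 levels counting the root), so the depth is the number of divisions: log_3(6561) = 8

The recursion tree depth is log_3(6561) = 8. At each level, the problem size is divided by 3, so it takes 8 divisions to reduce to a base case of size 1. The algorithm makes 1 recursive call at each level.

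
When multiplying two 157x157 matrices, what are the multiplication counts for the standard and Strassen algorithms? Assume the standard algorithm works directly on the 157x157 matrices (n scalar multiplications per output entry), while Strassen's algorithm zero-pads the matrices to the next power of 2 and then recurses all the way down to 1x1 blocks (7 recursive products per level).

Matrix multiplication for 157x157 matrices:

Strassen's algorithm requires power-of-2 dimensions. Pad 157x157 to 256x256 (next power of 2).

Standard algorithm: 157^3 = 3869893 multiplications
Strassen's algorithm: 7^(log2(256)) = 7^8 = 5764801 multiplications
Difference: 3869893 - 5764801 = -1894908 (Strassen uses MORE here due to padding overhead — for small or just-over-power-of-2 n, padding can outweigh the per-level savings)

Standard: 3869893 multiplications (157^3). Strassen: 5764801 multiplications (7^8, after padding to 256x256). Strassen reduces 8 recursive multiplications to 7 at each level.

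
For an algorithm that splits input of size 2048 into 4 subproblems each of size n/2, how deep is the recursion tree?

For divide and conquer with division factor 2:

Problem sizes at each level:
Level 0: 2048
Level 1: 1024
Level 2: 512
Level 3: 256
Level 4: 128
Level 5: 64
Level 6: 32
Level 7: 16
Level 8: 8
Level 9: 4
Level 10: 2
Level 11: 1

The root is level 0 and the size-1 base case is level 11 (the tree spans levels 0 through 11, i.e. 12 levels counting the root), so the depth is the number of divisions: log_2(2048) = 11

The recursion tree depth is log_2(2048) = 11. At each level, the problem size is divided by 2, so it takes 11 divisions to reduce to a base case of size 1. The algorithm makes 4 recursive calls at each level.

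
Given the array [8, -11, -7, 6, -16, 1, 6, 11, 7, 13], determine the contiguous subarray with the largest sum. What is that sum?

Using Kadane's algorithm on [8, -11, -7, 6, -16, 1, 6, 11, 7, 13]:

Scanning through the array:
Position 1 (value -11): max_ending_here = -3, max_so_far = 8
Position 2 (value -7): max_ending_here = -7, max_so_far = 8
Position 3 (value 6): max_ending_here = 6, max_so_far = 8
Position 4 (value -16): max_ending_here = -10, max_so_far = 8
Position 5 (value 1): max_ending_here = 1, max_so_far = 8
Position 6 (value 6): max_ending_here = 7, max_so_far = 8
Position 7 (value 11): max_ending_here = 18, max_so_far = 18
Position 8 (value 7): max_ending_here = 25, max_so_far = 25
Position 9 (value 13): max_ending_here = 38, max_so_far = 38

Maximum subarray: [1, 6, 11, 7, 13]
Maximum sum: 38

The maximum subarray is [1, 6, 11, 7, 13] with sum 38. This subarray runs from index 5 to index 9.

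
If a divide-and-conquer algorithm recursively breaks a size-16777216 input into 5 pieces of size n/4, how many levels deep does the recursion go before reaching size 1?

For divide and conquer with division factor 4:

Problem sizes at each level:
Level 0: 16777216
Level 1: 4194304
Level 2: 1048576
Level 3: 262144
Level 4: 65536
Level 5: 16384
Level 6: 4096
Level 7: 1024
Level 8: 256
Level 9: 64
Level 10: 16
Level 11: 4
Level 12: 1

The root is level 0 and the size-1 base case is level 12 (the tree spans levels 0 through 12, i.e. 13 levels counting the root), so the depth is the number of divisions: log_4(16777216) = 12

The recursion tree depth is log_4(16777216) = 12. At each level, the problem size is divided by 4, so it takes 12 divisions to reduce to a base case of size 1. The algorithm makes 5 recursive calls at each level.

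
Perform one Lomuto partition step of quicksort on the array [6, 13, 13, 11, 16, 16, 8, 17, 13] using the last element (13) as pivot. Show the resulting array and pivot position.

Lomuto partition with pivot = 13:

Initial array: [6, 13, 13, 11, 16, 16, 8, 17, 13]

arr[0]=6 <= 13: swap with position 0, array becomes [6, 13, 13, 11, 16, 16, 8, 17, 13]
arr[1]=13 <= 13: swap with position 1, array becomes [6, 13, 13, 11, 16, 16, 8, 17, 13]
arr[2]=13 <= 13: swap with position 2, array becomes [6, 13, 13, 11, 16, 16, 8, 17, 13]
arr[3]=11 <= 13: swap with position 3, array becomes [6, 13, 13, 11, 16, 16, 8, 17, 13]
arr[4]=16 > 13: no swap
arr[5]=16 > 13: no swap
arr[6]=8 <= 13: swap with position 4, array becomes [6, 13, 13, 11, 8, 16, 16, 17, 13]
arr[7]=17 > 13: no swap

Place pivot at position 5: [6, 13, 13, 11, 8, 13, 16, 17, 16]
Pivot position: 5

After partitioning with pivot 13, the array becomes [6, 13, 13, 11, 8, 13, 16, 17, 16]. The pivot is placed at index 5. All elements to the left of the pivot are <= 13, and all elements to the right are > 13.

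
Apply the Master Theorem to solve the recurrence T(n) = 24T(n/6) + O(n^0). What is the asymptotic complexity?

Master Theorem for T(n) = 24T(n/6) + O(n^0):

a = 24, b = 6, c = 0
log_b(a) = log_6(24) = 1.7737

Case 1: c = 0 < log_6(24) = 1.7737
T(n) = O(n^(log_6 24))

For T(n) = 24T(n/6) + O(n^0): log_6(24) = 1.7737. This is Case 1 of the Master Theorem (c < log_b(a), work dominated by leaves), giving O(n^(log_6 24)).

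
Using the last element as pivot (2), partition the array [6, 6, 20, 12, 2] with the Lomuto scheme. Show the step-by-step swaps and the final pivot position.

Lomuto partition with pivot = 2:

Initial array: [6, 6, 20, 12, 2]

arr[0]=6 > 2: no swap
arr[1]=6 > 2: no swap
arr[2]=20 > 2: no swap
arr[3]=12 > 2: no swap

Place pivot at position 0: [2, 6, 20, 12, 6]
Pivot position: 0

After partitioning with pivot 2, the array becomes [2, 6, 20, 12, 6]. The pivot is placed at index 0. All elements to the left of the pivot are <= 2, and all elements to the right are > 2.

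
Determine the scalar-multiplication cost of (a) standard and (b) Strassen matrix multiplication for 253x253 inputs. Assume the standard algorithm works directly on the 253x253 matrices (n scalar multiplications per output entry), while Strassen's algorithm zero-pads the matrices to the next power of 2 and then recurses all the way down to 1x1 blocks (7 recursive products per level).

Matrix multiplication for 253x253 matrices:

Strassen's algorithm requires power-of-2 dimensions. Pad 253x253 to 256x256 (next power of 2).

Standard algorithm: 253^3 = 16194277 multiplications
Strassen's algorithm: 7^(log2(256)) = 7^8 = 5764801 multiplications
Savings: 16194277 - 5764801 = 10429476 multiplications

Standard: 16194277 multiplications (253^3). Strassen: 5764801 multiplications (7^8, after padding to 256x256). Strassen reduces 8 recursive multiplications to 7 at each level.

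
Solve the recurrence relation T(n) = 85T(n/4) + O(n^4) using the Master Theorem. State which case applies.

Master Theorem for T(n) = 85T(n/4) + O(n^4):

a = 85, b = 4, c = 4
log_b(a) = log_4(85) = 3.2047

Case 3: c = 4 > log_4(85) = 3.2047
T(n) = O(n^4) = O(n^4)

For T(n) = 85T(n/4) + O(n^4): log_4(85) = 3.2047. This is Case 3 of the Master Theorem (c > log_b(a), work dominated by root), giving O(n^4).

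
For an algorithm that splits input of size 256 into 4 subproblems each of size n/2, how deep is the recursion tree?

For divide and conquer with division factor 2:

Problem sizes at each level:
Level 0: 256
Level 1: 128
Level 2: 64
Level 3: 32
Level 4: 16
Level 5: 8
Level 6: 4
Level 7: 2
Level 8: 1

The root is level 0 and the size-1 base case is level 8 (the tree spans levels 0 through 8, i.e. 9 levels counting the root), so the depth is the number of divisions: log_2(256) = 8

The recursion tree depth is log_2(256) = 8. At each level, the problem size is divided by 2, so it takes 8 divisions to reduce to a base case of size 1. The algorithm makes 4 recursive calls at each level.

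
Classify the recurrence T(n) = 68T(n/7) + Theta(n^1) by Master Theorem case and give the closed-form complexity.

Master Theorem for T(n) = 68T(n/7) + O(n^1):

a = 68, b = 7, c = 1
log_b(a) = log_7(68) = 2.1684

Case 1: c = 1 < log_7(68) = 2.1684
T(n) = O(n^(log_7 68))

For T(n) = 68T(n/7) + O(n^1): log_7(68) = 2.1684. This is Case 1 of the Master Theorem (c < log_b(a), work dominated by leaves), giving O(n^(log_7 68)).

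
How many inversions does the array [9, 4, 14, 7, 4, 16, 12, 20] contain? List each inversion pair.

Finding inversions in [9, 4, 14, 7, 4, 16, 12, 20]:

(0, 1): arr[0]=9 > arr[1]=4
(0, 3): arr[0]=9 > arr[3]=7
(0, 4): arr[0]=9 > arr[4]=4
(2, 3): arr[2]=14 > arr[3]=7
(2, 4): arr[2]=14 > arr[4]=4
(2, 6): arr[2]=14 > arr[6]=12
(3, 4): arr[3]=7 > arr[4]=4
(5, 6): arr[5]=16 > arr[6]=12

Total inversions: 8

The array has 8 inversion(s): (0,1), (0,3), (0,4), (2,3), (2,4), (2,6), (3,4), (5,6). Each pair (i,j) satisfies i < j and arr[i] > arr[j].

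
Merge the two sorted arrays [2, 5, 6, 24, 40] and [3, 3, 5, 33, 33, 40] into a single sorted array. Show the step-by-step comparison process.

Merging process:

Compare 2 vs 3: take 2 from left. Merged: [2]
Compare 5 vs 3: take 3 from right. Merged: [2, 3]
Compare 5 vs 3: take 3 from right. Merged: [2, 3, 3]
Compare 5 vs 5: take 5 from left. Merged: [2, 3, 3, 5]
Compare 6 vs 5: take 5 from right. Merged: [2, 3, 3, 5, 5]
Compare 6 vs 33: take 6 from left. Merged: [2, 3, 3, 5, 5, 6]
Compare 24 vs 33: take 24 from left. Merged: [2, 3, 3, 5, 5, 6, 24]
Compare 40 vs 33: take 33 from right. Merged: [2, 3, 3, 5, 5, 6, 24, 33]
Compare 40 vs 33: take 33 from right. Merged: [2, 3, 3, 5, 5, 6, 24, 33, 33]
Compare 40 vs 40: take 40 from left. Merged: [2, 3, 3, 5, 5, 6, 24, 33, 33, 40]
Append remaining from right: [40]. Merged: [2, 3, 3, 5, 5, 6, 24, 33, 33, 40, 40]

Final merged array: [2, 3, 3, 5, 5, 6, 24, 33, 33, 40, 40]
Total comparisons: 10

The merged array is [2, 3, 3, 5, 5, 6, 24, 33, 33, 40, 40], requiring 10 comparisons. The merge step runs in O(n) time where n is the total number of elements.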